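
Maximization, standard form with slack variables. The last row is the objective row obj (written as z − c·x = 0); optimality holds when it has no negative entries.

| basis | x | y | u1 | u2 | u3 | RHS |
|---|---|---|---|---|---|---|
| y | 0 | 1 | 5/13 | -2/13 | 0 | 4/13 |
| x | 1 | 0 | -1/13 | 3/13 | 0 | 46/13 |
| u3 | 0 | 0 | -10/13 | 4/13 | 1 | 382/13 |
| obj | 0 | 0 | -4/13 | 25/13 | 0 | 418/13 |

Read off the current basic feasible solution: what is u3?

u3 is basic (row 3); its value is the RHS of that row, 382/13.

382/13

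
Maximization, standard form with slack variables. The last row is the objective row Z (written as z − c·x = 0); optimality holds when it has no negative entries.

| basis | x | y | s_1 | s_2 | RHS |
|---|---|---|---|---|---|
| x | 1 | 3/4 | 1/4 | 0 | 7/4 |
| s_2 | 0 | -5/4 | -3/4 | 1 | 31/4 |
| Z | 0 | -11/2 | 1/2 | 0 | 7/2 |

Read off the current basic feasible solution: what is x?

x is basic (row 1); its value is the RHS of that row, 7/4.

7/4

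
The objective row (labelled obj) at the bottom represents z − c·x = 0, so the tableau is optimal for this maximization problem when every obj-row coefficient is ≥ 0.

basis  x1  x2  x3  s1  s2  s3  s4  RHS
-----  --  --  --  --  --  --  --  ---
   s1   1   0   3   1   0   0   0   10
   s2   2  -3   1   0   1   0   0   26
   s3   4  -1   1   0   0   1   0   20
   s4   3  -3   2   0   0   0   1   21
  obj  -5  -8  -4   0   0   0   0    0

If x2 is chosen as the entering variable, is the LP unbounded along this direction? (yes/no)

Every constraint-row entry in column x2 is ≤ 0, so increasing x2 is unbounded.

yes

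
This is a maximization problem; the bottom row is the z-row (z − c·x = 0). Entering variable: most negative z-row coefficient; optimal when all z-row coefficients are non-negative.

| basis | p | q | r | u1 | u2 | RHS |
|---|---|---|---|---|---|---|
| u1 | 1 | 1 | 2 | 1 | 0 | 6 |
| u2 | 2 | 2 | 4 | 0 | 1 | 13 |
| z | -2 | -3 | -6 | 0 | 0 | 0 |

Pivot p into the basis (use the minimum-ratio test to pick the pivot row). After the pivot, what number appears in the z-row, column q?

Ratio test on column p — row 1: 6/1 = 6; row 2: 13/2 = 13/2. Minimum is 6 at row 1 (u1 leaves); pivot element 1.
Divide row 1 by 1; eliminate column p from the other rows.
z-row update in column q: -3 − (-2)·1 = -1.

-1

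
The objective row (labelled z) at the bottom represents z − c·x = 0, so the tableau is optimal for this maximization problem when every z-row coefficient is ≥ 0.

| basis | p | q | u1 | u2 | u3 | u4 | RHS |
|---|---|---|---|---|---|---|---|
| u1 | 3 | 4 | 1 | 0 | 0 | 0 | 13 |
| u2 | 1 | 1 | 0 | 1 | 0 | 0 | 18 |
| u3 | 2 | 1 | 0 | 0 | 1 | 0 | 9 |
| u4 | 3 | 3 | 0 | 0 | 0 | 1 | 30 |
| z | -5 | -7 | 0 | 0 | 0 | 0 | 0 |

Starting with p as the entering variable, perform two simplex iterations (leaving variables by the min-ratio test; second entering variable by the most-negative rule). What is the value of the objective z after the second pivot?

91/4

Ratio test on column p — row 1: 13/3 = 13/3; row 2: 18/1 = 18; row 3: 9/2 = 9/2; row 4: 30/3 = 10. Minimum is 13/3 at row 1 (u1 leaves); pivot element 3.
Pivot on row 1; the z-row RHS becomes 0 − (-5)·(13/3) = 65/3.
Next entering variable (most negative z-row entry -1/3): q.
Ratio test on column q — row 1: (13/3)/(4/3) = 13/4; row 2: entry -1/3 ≤ 0; row 3: entry -5/3 ≤ 0; row 4: entry -1 ≤ 0. Minimum is 13/4 at row 1 (p leaves); pivot element 4/3.
After the second pivot the z-row RHS is 65/3 − (-1/3)·(13/4) = 91/4.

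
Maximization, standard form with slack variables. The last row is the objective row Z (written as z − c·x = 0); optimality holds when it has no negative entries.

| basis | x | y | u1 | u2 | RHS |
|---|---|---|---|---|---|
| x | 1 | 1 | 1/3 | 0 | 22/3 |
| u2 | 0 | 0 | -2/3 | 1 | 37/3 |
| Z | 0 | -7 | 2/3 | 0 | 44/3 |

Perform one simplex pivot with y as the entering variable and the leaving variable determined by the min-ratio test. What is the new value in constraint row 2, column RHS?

Ratio test on column y — row 1: (22/3)/1 = 22/3; row 2: entry 0 ≤ 0. Minimum is 22/3 at row 1 (x leaves); pivot element 1.
Divide row 1 by 1; eliminate column y from the other rows.
Row 2 update in column RHS: 37/3 − 0·(22/3) = 37/3.

37/3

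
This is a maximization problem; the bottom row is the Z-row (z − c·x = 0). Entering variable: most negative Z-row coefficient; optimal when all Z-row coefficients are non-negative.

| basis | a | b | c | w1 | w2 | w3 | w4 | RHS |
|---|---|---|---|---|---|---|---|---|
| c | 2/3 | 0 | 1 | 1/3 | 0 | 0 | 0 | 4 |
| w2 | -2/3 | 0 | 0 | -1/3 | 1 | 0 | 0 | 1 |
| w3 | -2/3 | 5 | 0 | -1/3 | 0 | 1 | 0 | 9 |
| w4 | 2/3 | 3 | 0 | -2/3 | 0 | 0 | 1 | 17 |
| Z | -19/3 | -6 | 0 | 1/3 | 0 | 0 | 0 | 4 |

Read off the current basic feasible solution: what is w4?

17

w4 is basic (row 4); its value is the RHS of that row, 17.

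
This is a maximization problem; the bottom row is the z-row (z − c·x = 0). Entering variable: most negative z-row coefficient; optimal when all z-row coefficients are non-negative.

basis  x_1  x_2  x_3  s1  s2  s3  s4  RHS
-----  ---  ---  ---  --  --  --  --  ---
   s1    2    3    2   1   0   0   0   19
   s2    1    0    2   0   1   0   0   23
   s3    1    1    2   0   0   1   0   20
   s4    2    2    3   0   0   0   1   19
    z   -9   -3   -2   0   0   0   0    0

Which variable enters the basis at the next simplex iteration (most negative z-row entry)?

Negative z-row entries: x_1: -9, x_2: -3, x_3: -2.
The most negative is -9 in column x_1, so x_1 enters.

x_1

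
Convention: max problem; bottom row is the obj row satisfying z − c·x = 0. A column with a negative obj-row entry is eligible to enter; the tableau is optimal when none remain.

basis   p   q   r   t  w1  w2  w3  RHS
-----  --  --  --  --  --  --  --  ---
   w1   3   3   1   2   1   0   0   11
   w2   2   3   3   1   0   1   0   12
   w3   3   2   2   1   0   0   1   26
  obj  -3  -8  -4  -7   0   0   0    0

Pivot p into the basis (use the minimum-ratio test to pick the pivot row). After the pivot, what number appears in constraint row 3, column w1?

-1

Ratio test on column p — row 1: 11/3 = 11/3; row 2: 12/2 = 6; row 3: 26/3 = 26/3. Minimum is 11/3 at row 1 (w1 leaves); pivot element 3.
Divide row 1 by 3; eliminate column p from the other rows.
Row 3 update in column w1: 0 − 3·(1/3) = -1.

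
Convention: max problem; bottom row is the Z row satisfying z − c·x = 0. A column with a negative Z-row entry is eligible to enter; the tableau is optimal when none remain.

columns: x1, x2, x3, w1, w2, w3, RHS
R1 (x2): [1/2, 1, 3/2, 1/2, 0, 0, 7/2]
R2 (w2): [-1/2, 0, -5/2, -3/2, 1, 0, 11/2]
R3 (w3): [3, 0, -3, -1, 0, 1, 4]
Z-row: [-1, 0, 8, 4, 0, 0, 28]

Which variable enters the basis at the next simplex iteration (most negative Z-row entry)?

x1

Negative Z-row entries: x1: -1.
The most negative is -1 in column x1, so x1 enters.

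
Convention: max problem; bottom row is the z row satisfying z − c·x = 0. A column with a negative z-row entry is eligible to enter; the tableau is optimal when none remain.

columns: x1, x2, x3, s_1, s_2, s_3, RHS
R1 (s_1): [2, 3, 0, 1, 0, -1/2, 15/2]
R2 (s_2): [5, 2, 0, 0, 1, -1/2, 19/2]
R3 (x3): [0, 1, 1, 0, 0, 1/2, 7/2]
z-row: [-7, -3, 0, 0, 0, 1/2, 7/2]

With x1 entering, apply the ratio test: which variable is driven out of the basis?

s_2

Column x1 entries and ratios — s_1: (15/2)/2 = 15/4; s_2: (19/2)/5 = 19/10; x3: 0 ≤ 0, skip.
Smallest ratio is 19/10 in the row of s_2, so s_2 leaves.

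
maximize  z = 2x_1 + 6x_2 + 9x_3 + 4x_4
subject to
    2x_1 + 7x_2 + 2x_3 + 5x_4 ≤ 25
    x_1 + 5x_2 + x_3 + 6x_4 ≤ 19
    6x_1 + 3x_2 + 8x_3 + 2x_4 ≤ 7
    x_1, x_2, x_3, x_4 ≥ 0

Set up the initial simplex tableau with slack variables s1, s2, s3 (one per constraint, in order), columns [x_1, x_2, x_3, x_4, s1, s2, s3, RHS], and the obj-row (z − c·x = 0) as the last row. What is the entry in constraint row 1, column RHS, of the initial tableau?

25

The RHS of constraint 1 is b_1 = 25.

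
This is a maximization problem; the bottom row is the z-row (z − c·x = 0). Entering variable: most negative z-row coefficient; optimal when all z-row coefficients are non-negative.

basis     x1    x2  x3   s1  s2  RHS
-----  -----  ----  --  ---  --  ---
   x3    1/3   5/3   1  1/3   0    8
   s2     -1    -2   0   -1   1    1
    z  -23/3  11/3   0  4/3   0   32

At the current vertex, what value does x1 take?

0

x1 is not in the basis, so in the current basic feasible solution x1 = 0.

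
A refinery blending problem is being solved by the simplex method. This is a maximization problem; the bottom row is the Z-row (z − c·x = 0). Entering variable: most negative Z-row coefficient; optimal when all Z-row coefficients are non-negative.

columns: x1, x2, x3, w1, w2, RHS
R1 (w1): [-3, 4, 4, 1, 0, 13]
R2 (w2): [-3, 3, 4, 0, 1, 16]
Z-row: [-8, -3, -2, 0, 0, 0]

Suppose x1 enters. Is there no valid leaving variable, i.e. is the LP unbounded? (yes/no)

Every constraint-row entry in column x1 is ≤ 0, so increasing x1 is unbounded.

yes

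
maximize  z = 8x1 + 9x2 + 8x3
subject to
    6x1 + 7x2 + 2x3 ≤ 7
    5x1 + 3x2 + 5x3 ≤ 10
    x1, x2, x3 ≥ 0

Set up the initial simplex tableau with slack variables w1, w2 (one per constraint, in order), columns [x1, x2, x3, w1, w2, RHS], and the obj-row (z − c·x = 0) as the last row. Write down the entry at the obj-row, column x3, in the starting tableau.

The obj-row carries the negated objective coefficients: the x3 entry is -8.

-8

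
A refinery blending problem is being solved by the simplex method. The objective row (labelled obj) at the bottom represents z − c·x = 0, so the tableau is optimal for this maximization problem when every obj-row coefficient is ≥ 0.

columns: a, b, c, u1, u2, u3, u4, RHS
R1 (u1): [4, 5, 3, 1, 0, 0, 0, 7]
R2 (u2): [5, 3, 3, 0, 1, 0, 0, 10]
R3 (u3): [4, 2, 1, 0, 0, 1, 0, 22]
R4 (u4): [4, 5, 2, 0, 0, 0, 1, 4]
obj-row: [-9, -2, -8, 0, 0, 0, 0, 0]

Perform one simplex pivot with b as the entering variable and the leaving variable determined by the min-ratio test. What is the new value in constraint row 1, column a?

0

Ratio test on column b — row 1: 7/5 = 7/5; row 2: 10/3 = 10/3; row 3: 22/2 = 11; row 4: 4/5 = 4/5. Minimum is 4/5 at row 4 (u4 leaves); pivot element 5.
Divide row 4 by 5; eliminate column b from the other rows.
Row 1 update in column a: 4 − 5·(4/5) = 0.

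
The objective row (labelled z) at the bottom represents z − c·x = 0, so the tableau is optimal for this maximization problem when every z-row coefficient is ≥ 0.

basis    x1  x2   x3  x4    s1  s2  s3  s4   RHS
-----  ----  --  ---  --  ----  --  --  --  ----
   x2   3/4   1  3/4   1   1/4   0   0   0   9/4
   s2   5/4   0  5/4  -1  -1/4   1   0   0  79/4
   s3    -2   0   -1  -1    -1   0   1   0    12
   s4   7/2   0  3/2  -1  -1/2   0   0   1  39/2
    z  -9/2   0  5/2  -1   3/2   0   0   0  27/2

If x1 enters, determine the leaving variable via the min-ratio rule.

Column x1 entries and ratios — x2: (9/4)/(3/4) = 3; s2: (79/4)/(5/4) = 79/5; s3: -2 ≤ 0, skip; s4: (39/2)/(7/2) = 39/7.
Smallest ratio is 3 in the row of x2, so x2 leaves.

x2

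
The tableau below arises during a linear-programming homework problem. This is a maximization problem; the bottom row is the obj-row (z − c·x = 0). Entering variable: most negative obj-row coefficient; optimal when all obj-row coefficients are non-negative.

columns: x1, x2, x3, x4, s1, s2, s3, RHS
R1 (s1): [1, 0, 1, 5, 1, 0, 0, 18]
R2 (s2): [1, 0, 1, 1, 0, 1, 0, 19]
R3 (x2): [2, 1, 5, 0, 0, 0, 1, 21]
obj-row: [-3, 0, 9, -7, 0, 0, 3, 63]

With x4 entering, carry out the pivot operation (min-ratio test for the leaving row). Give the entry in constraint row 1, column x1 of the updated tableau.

1/5

Ratio test on column x4 — row 1: 18/5 = 18/5; row 2: 19/1 = 19; row 3: entry 0 ≤ 0. Minimum is 18/5 at row 1 (s1 leaves); pivot element 5.
Divide row 1 by 5; eliminate column x4 from the other rows.
In the new row 1, the x1 entry is the old entry divided by the pivot: 1/5 = 1/5.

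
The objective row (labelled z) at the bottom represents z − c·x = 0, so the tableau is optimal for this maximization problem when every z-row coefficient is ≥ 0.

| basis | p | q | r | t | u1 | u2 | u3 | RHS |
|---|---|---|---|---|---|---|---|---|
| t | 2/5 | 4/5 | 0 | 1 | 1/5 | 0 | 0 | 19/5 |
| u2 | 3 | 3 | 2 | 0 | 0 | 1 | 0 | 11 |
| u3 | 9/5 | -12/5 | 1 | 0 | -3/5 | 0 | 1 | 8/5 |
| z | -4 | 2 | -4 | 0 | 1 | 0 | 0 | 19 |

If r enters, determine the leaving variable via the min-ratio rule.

u3

Column r entries and ratios — t: 0 ≤ 0, skip; u2: 11/2 = 11/2; u3: (8/5)/1 = 8/5.
Smallest ratio is 8/5 in the row of u3, so u3 leaves.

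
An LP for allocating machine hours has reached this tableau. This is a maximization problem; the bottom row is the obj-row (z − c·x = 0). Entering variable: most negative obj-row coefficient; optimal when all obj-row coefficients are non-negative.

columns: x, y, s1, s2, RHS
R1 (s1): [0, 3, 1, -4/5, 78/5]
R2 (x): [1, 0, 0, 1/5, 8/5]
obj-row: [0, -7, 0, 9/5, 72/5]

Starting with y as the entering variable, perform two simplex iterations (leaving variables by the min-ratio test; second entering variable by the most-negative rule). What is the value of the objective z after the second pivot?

154/3

Ratio test on column y — row 1: (78/5)/3 = 26/5; row 2: entry 0 ≤ 0. Minimum is 26/5 at row 1 (s1 leaves); pivot element 3.
Pivot on row 1; the obj-row RHS becomes 72/5 − (-7)·(26/5) = 254/5.
Next entering variable (most negative obj-row entry -1/15): s2.
Ratio test on column s2 — row 1: entry -4/15 ≤ 0; row 2: (8/5)/(1/5) = 8. Minimum is 8 at row 2 (x leaves); pivot element 1/5.
After the second pivot the obj-row RHS is 254/5 − (-1/15)·8 = 154/3.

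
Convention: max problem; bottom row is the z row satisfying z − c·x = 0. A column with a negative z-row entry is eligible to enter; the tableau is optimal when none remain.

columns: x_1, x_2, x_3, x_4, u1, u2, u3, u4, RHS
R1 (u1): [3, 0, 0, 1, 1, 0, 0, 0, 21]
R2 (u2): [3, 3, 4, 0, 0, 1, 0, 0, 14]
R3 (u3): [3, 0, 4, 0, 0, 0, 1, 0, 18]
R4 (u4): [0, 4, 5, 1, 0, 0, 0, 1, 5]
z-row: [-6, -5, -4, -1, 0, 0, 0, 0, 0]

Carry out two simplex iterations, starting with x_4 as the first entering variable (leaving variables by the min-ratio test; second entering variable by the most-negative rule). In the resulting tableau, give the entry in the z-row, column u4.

1

Ratio test on column x_4 — row 1: 21/1 = 21; row 2: entry 0 ≤ 0; row 3: entry 0 ≤ 0; row 4: 5/1 = 5. Minimum is 5 at row 4 (u4 leaves); pivot element 1.
Divide row 4 by 1; eliminate column x_4 from the other rows.
Second iteration: most negative z-row entry is -6 in column x_1, so x_1 enters.
Ratio test on column x_1 — row 1: 16/3 = 16/3; row 2: 14/3 = 14/3; row 3: 18/3 = 6; row 4: entry 0 ≤ 0. Minimum is 14/3 at row 2 (u2 leaves); pivot element 3.
Divide row 2 by 3; eliminate column x_1 from the other rows.
After both pivots, the entry at the z-row, column u4 is 1.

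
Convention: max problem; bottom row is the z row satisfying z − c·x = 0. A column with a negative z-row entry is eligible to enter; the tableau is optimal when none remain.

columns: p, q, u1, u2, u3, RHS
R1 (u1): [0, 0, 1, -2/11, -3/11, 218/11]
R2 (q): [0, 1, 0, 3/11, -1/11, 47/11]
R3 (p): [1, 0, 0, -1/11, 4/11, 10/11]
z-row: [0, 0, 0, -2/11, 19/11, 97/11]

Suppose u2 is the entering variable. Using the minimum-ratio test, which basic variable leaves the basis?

Column u2 entries and ratios — u1: -2/11 ≤ 0, skip; q: (47/11)/(3/11) = 47/3; p: -1/11 ≤ 0, skip.
Smallest ratio is 47/3 in the row of q, so q leaves.

q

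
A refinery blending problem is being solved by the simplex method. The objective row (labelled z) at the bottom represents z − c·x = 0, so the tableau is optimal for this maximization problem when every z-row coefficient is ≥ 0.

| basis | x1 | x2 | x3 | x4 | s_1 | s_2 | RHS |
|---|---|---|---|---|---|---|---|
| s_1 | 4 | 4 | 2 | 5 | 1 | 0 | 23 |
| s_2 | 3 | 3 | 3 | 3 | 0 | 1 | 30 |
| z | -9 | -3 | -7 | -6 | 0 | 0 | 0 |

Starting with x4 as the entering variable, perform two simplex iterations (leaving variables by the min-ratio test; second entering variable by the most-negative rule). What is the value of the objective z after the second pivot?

Ratio test on column x4 — row 1: 23/5 = 23/5; row 2: 30/3 = 10. Minimum is 23/5 at row 1 (s_1 leaves); pivot element 5.
Pivot on row 1; the z-row RHS becomes 0 − (-6)·(23/5) = 138/5.
Next entering variable (most negative z-row entry -23/5): x3.
Ratio test on column x3 — row 1: (23/5)/(2/5) = 23/2; row 2: (81/5)/(9/5) = 9. Minimum is 9 at row 2 (s_2 leaves); pivot element 9/5.
After the second pivot the z-row RHS is 138/5 − (-23/5)·9 = 69.

69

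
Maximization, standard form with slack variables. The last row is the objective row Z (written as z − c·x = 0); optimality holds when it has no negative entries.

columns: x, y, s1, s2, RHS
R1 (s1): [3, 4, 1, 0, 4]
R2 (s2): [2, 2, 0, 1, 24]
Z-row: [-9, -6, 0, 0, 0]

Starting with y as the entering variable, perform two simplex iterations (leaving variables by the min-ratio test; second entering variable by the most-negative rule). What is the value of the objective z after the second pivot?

12

Ratio test on column y — row 1: 4/4 = 1; row 2: 24/2 = 12. Minimum is 1 at row 1 (s1 leaves); pivot element 4.
Pivot on row 1; the Z-row RHS becomes 0 − (-6)·1 = 6.
Next entering variable (most negative Z-row entry -9/2): x.
Ratio test on column x — row 1: 1/(3/4) = 4/3; row 2: 22/(1/2) = 44. Minimum is 4/3 at row 1 (y leaves); pivot element 3/4.
After the second pivot the Z-row RHS is 6 − (-9/2)·(4/3) = 12.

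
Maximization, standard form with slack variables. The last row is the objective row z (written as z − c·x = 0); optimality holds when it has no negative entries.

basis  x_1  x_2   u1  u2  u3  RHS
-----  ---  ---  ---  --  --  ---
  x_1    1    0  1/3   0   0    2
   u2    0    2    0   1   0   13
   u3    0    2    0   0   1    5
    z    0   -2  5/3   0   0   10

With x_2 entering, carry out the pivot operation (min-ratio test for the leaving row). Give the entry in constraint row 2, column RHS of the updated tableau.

8

Ratio test on column x_2 — row 1: entry 0 ≤ 0; row 2: 13/2 = 13/2; row 3: 5/2 = 5/2. Minimum is 5/2 at row 3 (u3 leaves); pivot element 2.
Divide row 3 by 2; eliminate column x_2 from the other rows.
Row 2 update in column RHS: 13 − 2·(5/2) = 8.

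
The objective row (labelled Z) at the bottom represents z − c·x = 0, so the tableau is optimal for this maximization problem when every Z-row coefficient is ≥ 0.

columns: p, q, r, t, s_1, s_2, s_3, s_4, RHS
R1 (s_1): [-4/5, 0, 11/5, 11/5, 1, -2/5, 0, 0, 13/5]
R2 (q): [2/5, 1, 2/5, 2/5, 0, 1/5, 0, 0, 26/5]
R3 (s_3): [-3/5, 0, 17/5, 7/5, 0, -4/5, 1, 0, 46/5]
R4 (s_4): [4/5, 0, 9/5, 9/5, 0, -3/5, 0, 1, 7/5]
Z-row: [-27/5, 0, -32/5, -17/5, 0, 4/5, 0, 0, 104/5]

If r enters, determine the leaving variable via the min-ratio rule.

Column r entries and ratios — s_1: (13/5)/(11/5) = 13/11; q: (26/5)/(2/5) = 13; s_3: (46/5)/(17/5) = 46/17; s_4: (7/5)/(9/5) = 7/9.
Smallest ratio is 7/9 in the row of s_4, so s_4 leaves.

s_4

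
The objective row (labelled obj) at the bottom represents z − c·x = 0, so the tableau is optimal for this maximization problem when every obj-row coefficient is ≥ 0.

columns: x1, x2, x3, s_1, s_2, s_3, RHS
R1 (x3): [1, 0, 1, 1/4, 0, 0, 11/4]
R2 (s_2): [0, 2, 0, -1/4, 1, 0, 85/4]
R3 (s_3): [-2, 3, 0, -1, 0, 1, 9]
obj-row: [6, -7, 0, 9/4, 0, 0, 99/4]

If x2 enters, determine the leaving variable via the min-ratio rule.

s_3

Column x2 entries and ratios — x3: 0 ≤ 0, skip; s_2: (85/4)/2 = 85/8; s_3: 9/3 = 3.
Smallest ratio is 3 in the row of s_3, so s_3 leaves.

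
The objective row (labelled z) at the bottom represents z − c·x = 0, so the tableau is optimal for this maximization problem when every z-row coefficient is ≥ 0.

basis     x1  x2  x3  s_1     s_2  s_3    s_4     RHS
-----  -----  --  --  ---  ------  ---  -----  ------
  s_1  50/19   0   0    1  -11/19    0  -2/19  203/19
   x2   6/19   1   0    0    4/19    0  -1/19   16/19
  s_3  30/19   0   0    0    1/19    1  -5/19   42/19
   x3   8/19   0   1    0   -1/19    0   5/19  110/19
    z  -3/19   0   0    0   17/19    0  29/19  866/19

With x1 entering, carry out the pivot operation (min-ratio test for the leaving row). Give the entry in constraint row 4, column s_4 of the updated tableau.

Ratio test on column x1 — row 1: (203/19)/(50/19) = 203/50; row 2: (16/19)/(6/19) = 8/3; row 3: (42/19)/(30/19) = 7/5; row 4: (110/19)/(8/19) = 55/4. Minimum is 7/5 at row 3 (s_3 leaves); pivot element 30/19.
Divide row 3 by 30/19; eliminate column x1 from the other rows.
Row 4 update in column s_4: 5/19 − (8/19)·(-1/6) = 1/3.

1/3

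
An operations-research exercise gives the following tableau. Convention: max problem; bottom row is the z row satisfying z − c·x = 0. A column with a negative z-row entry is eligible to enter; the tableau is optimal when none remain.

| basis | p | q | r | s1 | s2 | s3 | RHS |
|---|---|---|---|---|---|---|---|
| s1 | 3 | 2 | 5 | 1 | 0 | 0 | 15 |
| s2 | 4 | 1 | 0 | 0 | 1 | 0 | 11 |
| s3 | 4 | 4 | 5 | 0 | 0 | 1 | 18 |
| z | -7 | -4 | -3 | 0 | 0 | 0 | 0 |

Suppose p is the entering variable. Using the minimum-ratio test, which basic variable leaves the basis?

s2

Column p entries and ratios — s1: 15/3 = 5; s2: 11/4 = 11/4; s3: 18/4 = 9/2.
Smallest ratio is 11/4 in the row of s2, so s2 leaves.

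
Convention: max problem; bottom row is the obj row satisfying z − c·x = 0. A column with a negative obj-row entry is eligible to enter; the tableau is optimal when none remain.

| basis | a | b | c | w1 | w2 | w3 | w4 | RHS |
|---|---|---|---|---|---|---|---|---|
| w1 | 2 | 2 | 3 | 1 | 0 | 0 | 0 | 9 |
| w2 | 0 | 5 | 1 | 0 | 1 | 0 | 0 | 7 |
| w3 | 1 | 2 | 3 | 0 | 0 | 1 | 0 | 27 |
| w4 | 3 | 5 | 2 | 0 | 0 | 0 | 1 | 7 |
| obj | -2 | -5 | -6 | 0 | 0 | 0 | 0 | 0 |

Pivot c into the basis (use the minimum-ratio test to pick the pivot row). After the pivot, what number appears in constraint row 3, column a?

Ratio test on column c — row 1: 9/3 = 3; row 2: 7/1 = 7; row 3: 27/3 = 9; row 4: 7/2 = 7/2. Minimum is 3 at row 1 (w1 leaves); pivot element 3.
Divide row 1 by 3; eliminate column c from the other rows.
Row 3 update in column a: 1 − 3·(2/3) = -1.

-1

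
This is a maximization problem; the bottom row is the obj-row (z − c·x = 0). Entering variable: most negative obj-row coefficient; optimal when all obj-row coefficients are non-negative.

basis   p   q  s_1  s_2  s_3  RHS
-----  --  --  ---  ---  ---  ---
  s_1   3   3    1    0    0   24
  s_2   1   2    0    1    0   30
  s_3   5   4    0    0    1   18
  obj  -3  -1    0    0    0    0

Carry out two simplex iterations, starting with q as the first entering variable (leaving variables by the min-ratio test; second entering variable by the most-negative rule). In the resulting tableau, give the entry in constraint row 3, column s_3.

Ratio test on column q — row 1: 24/3 = 8; row 2: 30/2 = 15; row 3: 18/4 = 9/2. Minimum is 9/2 at row 3 (s_3 leaves); pivot element 4.
Divide row 3 by 4; eliminate column q from the other rows.
Second iteration: most negative obj-row entry is -7/4 in column p, so p enters.
Ratio test on column p — row 1: entry -3/4 ≤ 0; row 2: entry -3/2 ≤ 0; row 3: (9/2)/(5/4) = 18/5. Minimum is 18/5 at row 3 (q leaves); pivot element 5/4.
Divide row 3 by 5/4; eliminate column p from the other rows.
After both pivots, the entry at constraint row 3, column s_3 is 1/5.

1/5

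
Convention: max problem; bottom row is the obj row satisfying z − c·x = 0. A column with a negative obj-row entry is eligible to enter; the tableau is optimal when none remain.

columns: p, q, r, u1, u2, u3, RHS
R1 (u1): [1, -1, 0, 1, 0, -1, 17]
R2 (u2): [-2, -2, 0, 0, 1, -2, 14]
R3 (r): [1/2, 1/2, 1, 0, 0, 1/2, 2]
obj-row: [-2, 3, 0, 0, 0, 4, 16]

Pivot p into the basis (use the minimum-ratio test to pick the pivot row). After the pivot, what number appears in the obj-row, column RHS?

24

Ratio test on column p — row 1: 17/1 = 17; row 2: entry -2 ≤ 0; row 3: 2/(1/2) = 4. Minimum is 4 at row 3 (r leaves); pivot element 1/2.
Divide row 3 by 1/2; eliminate column p from the other rows.
obj-row update in column RHS: 16 − (-2)·4 = 24.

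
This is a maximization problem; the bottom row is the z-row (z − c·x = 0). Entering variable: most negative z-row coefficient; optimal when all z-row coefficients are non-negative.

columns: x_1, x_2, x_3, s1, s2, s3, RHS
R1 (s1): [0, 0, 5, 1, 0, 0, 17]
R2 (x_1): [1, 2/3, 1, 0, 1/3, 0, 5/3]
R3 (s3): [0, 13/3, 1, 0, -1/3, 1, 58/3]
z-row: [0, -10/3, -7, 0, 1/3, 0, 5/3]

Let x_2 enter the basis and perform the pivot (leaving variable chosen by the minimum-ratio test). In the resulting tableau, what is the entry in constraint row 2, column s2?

Ratio test on column x_2 — row 1: entry 0 ≤ 0; row 2: (5/3)/(2/3) = 5/2; row 3: (58/3)/(13/3) = 58/13. Minimum is 5/2 at row 2 (x_1 leaves); pivot element 2/3.
Divide row 2 by 2/3; eliminate column x_2 from the other rows.
In the new row 2, the s2 entry is the old entry divided by the pivot: (1/3)/(2/3) = 1/2.

1/2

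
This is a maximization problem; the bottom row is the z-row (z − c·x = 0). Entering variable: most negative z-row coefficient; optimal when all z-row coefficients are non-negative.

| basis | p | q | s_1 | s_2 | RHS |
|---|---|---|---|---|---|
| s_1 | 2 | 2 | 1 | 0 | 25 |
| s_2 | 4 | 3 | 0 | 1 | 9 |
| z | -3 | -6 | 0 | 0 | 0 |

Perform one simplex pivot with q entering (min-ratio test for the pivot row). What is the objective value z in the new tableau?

18

Ratio test on column q — row 1: 25/2 = 25/2; row 2: 9/3 = 3. Minimum is 3 at row 2 (s_2 leaves); pivot element 3.
Pivot on row 2; the z-row RHS becomes 0 − (-6)·3 = 18.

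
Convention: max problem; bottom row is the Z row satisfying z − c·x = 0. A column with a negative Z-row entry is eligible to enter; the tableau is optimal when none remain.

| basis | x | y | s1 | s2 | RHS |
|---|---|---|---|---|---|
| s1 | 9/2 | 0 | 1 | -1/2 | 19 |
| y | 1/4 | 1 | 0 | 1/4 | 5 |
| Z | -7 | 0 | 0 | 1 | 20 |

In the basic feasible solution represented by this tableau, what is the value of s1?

s1 is basic (row 1); its value is the RHS of that row, 19.

19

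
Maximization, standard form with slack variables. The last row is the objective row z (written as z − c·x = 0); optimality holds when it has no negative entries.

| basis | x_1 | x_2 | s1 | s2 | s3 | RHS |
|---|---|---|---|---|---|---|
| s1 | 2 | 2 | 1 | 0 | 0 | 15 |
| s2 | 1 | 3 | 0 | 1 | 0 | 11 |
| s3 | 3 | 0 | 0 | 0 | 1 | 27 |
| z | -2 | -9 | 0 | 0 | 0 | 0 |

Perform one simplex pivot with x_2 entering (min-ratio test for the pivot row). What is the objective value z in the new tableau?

Ratio test on column x_2 — row 1: 15/2 = 15/2; row 2: 11/3 = 11/3; row 3: entry 0 ≤ 0. Minimum is 11/3 at row 2 (s2 leaves); pivot element 3.
Pivot on row 2; the z-row RHS becomes 0 − (-9)·(11/3) = 33.

33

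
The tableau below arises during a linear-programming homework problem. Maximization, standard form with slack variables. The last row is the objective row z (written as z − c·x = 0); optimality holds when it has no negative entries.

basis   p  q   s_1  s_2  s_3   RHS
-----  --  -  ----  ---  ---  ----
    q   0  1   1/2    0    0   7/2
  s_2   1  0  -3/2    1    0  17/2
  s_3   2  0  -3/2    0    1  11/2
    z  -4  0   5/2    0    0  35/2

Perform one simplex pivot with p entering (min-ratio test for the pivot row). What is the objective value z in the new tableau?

Ratio test on column p — row 1: entry 0 ≤ 0; row 2: (17/2)/1 = 17/2; row 3: (11/2)/2 = 11/4. Minimum is 11/4 at row 3 (s_3 leaves); pivot element 2.
Pivot on row 3; the z-row RHS becomes 35/2 − (-4)·(11/4) = 57/2.

57/2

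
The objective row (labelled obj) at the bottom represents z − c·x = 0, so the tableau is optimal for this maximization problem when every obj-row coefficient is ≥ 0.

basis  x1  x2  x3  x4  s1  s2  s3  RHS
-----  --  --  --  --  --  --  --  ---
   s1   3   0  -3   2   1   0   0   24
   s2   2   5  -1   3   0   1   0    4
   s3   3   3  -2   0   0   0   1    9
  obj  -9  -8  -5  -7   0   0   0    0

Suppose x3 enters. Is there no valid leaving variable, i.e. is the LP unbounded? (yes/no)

Every constraint-row entry in column x3 is ≤ 0, so increasing x3 is unbounded.

yes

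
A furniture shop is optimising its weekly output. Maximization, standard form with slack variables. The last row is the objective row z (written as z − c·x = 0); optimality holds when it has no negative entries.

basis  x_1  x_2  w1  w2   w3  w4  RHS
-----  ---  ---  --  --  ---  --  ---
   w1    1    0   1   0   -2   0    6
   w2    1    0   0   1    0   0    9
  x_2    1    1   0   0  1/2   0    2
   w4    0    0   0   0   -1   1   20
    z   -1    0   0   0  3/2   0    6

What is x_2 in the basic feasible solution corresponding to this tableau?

2

x_2 is basic (row 3); its value is the RHS of that row, 2.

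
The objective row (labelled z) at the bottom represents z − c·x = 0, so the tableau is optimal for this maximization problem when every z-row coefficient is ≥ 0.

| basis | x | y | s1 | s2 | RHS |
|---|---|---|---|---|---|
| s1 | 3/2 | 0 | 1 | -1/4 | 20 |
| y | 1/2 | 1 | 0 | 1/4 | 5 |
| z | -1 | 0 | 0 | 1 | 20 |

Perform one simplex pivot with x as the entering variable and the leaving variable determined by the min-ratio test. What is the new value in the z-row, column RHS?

30

Ratio test on column x — row 1: 20/(3/2) = 40/3; row 2: 5/(1/2) = 10. Minimum is 10 at row 2 (y leaves); pivot element 1/2.
Divide row 2 by 1/2; eliminate column x from the other rows.
z-row update in column RHS: 20 − (-1)·10 = 30.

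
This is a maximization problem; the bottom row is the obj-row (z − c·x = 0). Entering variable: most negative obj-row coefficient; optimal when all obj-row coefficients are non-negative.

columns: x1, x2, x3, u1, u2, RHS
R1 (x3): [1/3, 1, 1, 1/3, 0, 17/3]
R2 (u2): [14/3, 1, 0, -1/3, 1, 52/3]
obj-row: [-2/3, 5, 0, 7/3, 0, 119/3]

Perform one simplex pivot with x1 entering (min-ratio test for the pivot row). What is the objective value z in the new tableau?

295/7

Ratio test on column x1 — row 1: (17/3)/(1/3) = 17; row 2: (52/3)/(14/3) = 26/7. Minimum is 26/7 at row 2 (u2 leaves); pivot element 14/3.
Pivot on row 2; the obj-row RHS becomes 119/3 − (-2/3)·(26/7) = 295/7.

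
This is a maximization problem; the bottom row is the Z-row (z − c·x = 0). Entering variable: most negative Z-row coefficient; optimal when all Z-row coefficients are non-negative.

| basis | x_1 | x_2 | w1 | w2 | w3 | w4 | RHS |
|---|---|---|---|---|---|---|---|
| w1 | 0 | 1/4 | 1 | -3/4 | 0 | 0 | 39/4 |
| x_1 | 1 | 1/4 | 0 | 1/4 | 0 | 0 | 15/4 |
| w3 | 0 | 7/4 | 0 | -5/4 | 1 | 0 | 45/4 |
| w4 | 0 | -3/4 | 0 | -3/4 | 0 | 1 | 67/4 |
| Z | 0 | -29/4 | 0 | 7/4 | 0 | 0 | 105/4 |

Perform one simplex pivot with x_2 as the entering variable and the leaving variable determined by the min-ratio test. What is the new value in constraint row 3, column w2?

-5/7

Ratio test on column x_2 — row 1: (39/4)/(1/4) = 39; row 2: (15/4)/(1/4) = 15; row 3: (45/4)/(7/4) = 45/7; row 4: entry -3/4 ≤ 0. Minimum is 45/7 at row 3 (w3 leaves); pivot element 7/4.
Divide row 3 by 7/4; eliminate column x_2 from the other rows.
In the new row 3, the w2 entry is the old entry divided by the pivot: (-5/4)/(7/4) = -5/7.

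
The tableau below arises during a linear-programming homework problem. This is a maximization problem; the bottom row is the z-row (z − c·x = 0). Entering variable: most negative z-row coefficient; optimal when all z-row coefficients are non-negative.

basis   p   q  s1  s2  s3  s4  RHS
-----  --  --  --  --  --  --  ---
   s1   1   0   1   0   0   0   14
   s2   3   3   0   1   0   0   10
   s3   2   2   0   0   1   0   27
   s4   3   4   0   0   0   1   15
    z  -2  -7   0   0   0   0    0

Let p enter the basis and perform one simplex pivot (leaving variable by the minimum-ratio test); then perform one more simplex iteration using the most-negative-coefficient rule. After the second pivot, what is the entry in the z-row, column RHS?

Ratio test on column p — row 1: 14/1 = 14; row 2: 10/3 = 10/3; row 3: 27/2 = 27/2; row 4: 15/3 = 5. Minimum is 10/3 at row 2 (s2 leaves); pivot element 3.
Divide row 2 by 3; eliminate column p from the other rows.
Second iteration: most negative z-row entry is -5 in column q, so q enters.
Ratio test on column q — row 1: entry -1 ≤ 0; row 2: (10/3)/1 = 10/3; row 3: entry 0 ≤ 0; row 4: 5/1 = 5. Minimum is 10/3 at row 2 (p leaves); pivot element 1.
Divide row 2 by 1; eliminate column q from the other rows.
After both pivots, the entry at the z-row, column RHS is 70/3.

70/3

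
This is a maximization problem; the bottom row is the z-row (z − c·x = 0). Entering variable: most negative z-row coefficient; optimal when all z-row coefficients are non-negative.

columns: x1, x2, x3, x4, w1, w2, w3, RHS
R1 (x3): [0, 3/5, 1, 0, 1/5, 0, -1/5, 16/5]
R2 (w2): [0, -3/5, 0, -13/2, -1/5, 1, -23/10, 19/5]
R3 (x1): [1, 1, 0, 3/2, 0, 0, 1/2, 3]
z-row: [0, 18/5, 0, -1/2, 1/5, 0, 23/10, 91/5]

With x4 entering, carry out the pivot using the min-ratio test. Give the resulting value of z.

Ratio test on column x4 — row 1: entry 0 ≤ 0; row 2: entry -13/2 ≤ 0; row 3: 3/(3/2) = 2. Minimum is 2 at row 3 (x1 leaves); pivot element 3/2.
Pivot on row 3; the z-row RHS becomes 91/5 − (-1/2)·2 = 96/5.

96/5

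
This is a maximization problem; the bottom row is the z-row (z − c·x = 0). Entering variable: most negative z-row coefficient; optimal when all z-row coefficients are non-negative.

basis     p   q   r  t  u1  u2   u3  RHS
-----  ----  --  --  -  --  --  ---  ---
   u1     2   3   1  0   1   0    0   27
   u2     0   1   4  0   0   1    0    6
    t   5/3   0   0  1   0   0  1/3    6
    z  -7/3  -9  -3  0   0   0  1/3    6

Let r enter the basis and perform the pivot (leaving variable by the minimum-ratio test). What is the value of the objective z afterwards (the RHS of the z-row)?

Ratio test on column r — row 1: 27/1 = 27; row 2: 6/4 = 3/2; row 3: entry 0 ≤ 0. Minimum is 3/2 at row 2 (u2 leaves); pivot element 4.
Pivot on row 2; the z-row RHS becomes 6 − (-3)·(3/2) = 21/2.

21/2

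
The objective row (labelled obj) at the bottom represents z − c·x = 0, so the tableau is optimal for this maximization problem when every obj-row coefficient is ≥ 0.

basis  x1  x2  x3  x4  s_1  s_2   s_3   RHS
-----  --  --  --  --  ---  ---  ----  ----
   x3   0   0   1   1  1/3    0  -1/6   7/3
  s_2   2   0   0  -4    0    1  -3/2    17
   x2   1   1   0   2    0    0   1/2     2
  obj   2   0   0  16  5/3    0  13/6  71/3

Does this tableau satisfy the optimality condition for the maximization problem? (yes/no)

Every obj-row coefficient is ≥ 0, so the tableau is optimal.

yes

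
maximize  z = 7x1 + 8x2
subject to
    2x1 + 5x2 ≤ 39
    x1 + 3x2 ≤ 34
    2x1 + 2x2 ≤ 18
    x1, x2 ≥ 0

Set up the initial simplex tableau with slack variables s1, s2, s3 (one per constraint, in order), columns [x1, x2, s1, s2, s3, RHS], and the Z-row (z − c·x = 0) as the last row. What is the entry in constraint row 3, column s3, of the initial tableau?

Slack s3 belongs to constraint 3; its column is the unit vector e_3, so the entry in row 3 is 1.

1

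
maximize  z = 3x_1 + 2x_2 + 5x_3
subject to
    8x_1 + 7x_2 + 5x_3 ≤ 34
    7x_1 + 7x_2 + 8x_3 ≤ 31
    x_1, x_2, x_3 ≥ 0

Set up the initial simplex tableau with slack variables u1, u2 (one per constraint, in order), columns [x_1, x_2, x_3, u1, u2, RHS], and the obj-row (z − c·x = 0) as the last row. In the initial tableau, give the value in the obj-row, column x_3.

-5

The obj-row carries the negated objective coefficients: the x_3 entry is -5.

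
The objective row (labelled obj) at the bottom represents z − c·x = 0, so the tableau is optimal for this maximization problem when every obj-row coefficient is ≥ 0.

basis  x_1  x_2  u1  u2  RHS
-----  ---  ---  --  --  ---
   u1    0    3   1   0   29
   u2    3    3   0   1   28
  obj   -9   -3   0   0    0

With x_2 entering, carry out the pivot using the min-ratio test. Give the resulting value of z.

28

Ratio test on column x_2 — row 1: 29/3 = 29/3; row 2: 28/3 = 28/3. Minimum is 28/3 at row 2 (u2 leaves); pivot element 3.
Pivot on row 2; the obj-row RHS becomes 0 − (-3)·(28/3) = 28.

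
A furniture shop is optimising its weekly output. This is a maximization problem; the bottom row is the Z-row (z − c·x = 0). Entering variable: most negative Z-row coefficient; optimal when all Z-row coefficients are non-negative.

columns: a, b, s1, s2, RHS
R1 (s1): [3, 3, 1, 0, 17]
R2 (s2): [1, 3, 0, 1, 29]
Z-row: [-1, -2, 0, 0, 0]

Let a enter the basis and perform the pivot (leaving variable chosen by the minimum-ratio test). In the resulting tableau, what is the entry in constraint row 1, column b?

Ratio test on column a — row 1: 17/3 = 17/3; row 2: 29/1 = 29. Minimum is 17/3 at row 1 (s1 leaves); pivot element 3.
Divide row 1 by 3; eliminate column a from the other rows.
In the new row 1, the b entry is the old entry divided by the pivot: 3/3 = 1.

1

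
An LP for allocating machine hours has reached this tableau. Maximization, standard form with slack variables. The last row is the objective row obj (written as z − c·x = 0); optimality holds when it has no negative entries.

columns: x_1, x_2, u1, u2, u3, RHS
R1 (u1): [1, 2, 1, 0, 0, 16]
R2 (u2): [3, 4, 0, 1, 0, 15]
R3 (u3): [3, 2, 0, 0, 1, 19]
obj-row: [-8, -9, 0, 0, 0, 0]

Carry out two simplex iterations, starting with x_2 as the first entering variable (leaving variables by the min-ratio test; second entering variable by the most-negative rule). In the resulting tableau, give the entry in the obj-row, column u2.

Ratio test on column x_2 — row 1: 16/2 = 8; row 2: 15/4 = 15/4; row 3: 19/2 = 19/2. Minimum is 15/4 at row 2 (u2 leaves); pivot element 4.
Divide row 2 by 4; eliminate column x_2 from the other rows.
Second iteration: most negative obj-row entry is -5/4 in column x_1, so x_1 enters.
Ratio test on column x_1 — row 1: entry -1/2 ≤ 0; row 2: (15/4)/(3/4) = 5; row 3: (23/2)/(3/2) = 23/3. Minimum is 5 at row 2 (x_2 leaves); pivot element 3/4.
Divide row 2 by 3/4; eliminate column x_1 from the other rows.
After both pivots, the entry at the obj-row, column u2 is 8/3.

8/3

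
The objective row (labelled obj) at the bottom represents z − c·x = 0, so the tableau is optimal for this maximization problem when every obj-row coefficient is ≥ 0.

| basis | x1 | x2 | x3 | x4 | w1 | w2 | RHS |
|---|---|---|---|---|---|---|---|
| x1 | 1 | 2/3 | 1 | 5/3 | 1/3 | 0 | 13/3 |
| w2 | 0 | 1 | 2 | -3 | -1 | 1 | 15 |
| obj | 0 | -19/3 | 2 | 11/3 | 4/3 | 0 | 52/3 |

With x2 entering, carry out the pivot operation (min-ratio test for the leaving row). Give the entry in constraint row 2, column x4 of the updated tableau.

Ratio test on column x2 — row 1: (13/3)/(2/3) = 13/2; row 2: 15/1 = 15. Minimum is 13/2 at row 1 (x1 leaves); pivot element 2/3.
Divide row 1 by 2/3; eliminate column x2 from the other rows.
Row 2 update in column x4: -3 − 1·(5/2) = -11/2.

-11/2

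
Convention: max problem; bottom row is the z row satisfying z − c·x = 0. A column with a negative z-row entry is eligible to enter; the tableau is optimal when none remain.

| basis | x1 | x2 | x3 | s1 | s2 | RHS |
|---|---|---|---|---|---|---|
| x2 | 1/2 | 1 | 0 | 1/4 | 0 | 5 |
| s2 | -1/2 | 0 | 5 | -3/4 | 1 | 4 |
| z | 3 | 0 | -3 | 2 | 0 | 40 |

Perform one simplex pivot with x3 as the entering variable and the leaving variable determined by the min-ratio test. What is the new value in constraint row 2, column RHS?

Ratio test on column x3 — row 1: entry 0 ≤ 0; row 2: 4/5 = 4/5. Minimum is 4/5 at row 2 (s2 leaves); pivot element 5.
Divide row 2 by 5; eliminate column x3 from the other rows.
In the new row 2, the RHS entry is the old entry divided by the pivot: 4/5 = 4/5.

4/5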